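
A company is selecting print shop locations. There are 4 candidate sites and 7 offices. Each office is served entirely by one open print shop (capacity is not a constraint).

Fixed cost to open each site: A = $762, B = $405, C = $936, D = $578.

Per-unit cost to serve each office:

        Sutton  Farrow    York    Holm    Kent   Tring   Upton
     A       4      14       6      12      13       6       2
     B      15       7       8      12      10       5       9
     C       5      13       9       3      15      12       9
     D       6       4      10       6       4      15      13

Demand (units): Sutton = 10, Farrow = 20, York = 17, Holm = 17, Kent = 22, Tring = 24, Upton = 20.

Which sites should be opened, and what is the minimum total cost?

Open B only; minimum total cost 1555.

For any fixed open set, each office goes to its cheapest open site; total = fixed + service.
{B}: Sutton→B 15·10=150, Farrow→B 7·20=140, York→B 8·17=136, Holm→B 12·17=204, Kent→B 10·22=220, Tring→B 5·24=120, Upton→B 9·20=180. Service 1150; fixed 405; total 1555.
{D}: service 1120 + fixed 578 = 1698
{B, D}: Sutton→D 6·10=60, Farrow→D 4·20=80, York→B 8·17=136, Holm→D 6·17=102, Kent→D 4·22=88, Tring→B 5·24=120, Upton→B 9·20=180. Service 766; fixed 983; total 1749.
{A, B, C, D}: Sutton→A 4·10=40, Farrow→D 4·20=80, York→A 6·17=102, Holm→C 3·17=51, Kent→D 4·22=88, Tring→B 5·24=120, Upton→A 2·20=40. Service 521; fixed 2681; total 3202.
(All 15 nonempty subsets were checked; B only is lowest.)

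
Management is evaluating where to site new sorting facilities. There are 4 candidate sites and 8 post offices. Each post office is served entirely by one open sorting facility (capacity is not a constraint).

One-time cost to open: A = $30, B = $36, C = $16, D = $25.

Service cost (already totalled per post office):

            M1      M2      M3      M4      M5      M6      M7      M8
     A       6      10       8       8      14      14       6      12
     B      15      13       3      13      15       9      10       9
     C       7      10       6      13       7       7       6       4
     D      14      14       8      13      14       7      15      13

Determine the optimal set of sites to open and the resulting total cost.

For any fixed open set, each post office goes to its cheapest open site; total = fixed + service.
{C}: M1→C 7, M2→C 10, M3→C 6, M4→C 13, M5→C 7, M6→C 7, M7→C 6, M8→C 4. Service 60; fixed 16; total 76.
{A, C}: service 54 + fixed 46 = 100
{C, D}: service 60 + fixed 41 = 101
{A, B, C, D}: M1→A 6, M2→A 10, M3→B 3, M4→A 8, M5→C 7, M6→C 7, M7→A 6, M8→C 4. Service 51; fixed 107; total 158.
No other subset beats 76.

Open C only; minimum total cost 76.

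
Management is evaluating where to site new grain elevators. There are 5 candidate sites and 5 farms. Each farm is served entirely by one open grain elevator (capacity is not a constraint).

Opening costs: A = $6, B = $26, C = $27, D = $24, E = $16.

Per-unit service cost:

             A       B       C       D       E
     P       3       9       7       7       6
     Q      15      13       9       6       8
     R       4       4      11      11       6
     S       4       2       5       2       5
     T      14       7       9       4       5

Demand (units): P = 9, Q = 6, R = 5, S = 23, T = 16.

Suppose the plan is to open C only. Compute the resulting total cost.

Total cost: 458

Each farm is assigned to its cheapest site among the open ones.
{C}: P→C 7·9=63, Q→C 9·6=54, R→C 11·5=55, S→C 5·23=115, T→C 9·16=144. Service 431; fixed 27; total 458.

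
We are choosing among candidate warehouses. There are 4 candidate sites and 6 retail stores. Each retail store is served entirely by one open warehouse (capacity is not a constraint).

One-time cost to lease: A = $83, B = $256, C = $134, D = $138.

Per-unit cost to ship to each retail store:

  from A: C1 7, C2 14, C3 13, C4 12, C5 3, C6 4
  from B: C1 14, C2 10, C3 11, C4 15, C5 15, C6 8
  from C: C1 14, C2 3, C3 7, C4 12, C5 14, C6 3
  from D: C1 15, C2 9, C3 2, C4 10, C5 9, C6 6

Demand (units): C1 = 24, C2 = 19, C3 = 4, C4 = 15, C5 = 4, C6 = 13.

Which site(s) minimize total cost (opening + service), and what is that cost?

Open A and C; minimum total cost 701.

For any fixed open set, each retail store goes to its cheapest open site; total = fixed + service.
{A, C}: C1→A 7·24=168, C2→C 3·19=57, C3→C 7·4=28, C4→A 12·15=180, C5→A 3·4=12, C6→C 3·13=39. Service 484; fixed 217; total 701.
{A, D}: service 561 + fixed 221 = 782
{A, C, D}: C1→A 7·24=168, C2→C 3·19=57, C3→D 2·4=8, C4→D 10·15=150, C5→A 3·4=12, C6→C 3·13=39. Service 434; fixed 355; total 789.
{A, B, C, D}: service 434 + fixed 611 = 1045
No other subset beats 701.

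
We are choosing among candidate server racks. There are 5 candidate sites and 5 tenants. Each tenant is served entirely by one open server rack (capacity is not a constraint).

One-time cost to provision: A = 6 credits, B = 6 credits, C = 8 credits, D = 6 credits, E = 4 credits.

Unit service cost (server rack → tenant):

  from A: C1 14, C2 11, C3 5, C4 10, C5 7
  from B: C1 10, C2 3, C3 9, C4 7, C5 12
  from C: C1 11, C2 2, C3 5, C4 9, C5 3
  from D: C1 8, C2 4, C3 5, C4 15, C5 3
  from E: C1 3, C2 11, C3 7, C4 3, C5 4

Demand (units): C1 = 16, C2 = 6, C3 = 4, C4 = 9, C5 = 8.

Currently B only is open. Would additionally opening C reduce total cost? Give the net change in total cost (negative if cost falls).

Yes — net change −86 (cost falls by 86).

Current service cost with {B}: 373.
Adding C: each tenant re-picks its cheapest; new service cost 279, saving 94.
Extra fixed cost: 8. Net change = 8 − 94 = -86.
(Totals: 379 → 293.)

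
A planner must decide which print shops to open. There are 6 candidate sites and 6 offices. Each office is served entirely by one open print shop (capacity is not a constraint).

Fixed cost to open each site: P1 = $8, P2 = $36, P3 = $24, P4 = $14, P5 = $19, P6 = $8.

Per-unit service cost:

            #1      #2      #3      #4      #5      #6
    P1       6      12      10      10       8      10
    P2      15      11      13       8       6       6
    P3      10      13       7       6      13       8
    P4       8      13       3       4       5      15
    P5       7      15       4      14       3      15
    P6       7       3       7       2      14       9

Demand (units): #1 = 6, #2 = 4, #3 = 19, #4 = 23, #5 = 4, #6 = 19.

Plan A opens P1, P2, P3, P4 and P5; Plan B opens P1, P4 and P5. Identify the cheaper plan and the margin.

Plan A: {P1, P2, P3, P4, P5}: #1→P1 6·6=36, #2→P2 11·4=44, #3→P4 3·19=57, #4→P4 4·23=92, #5→P5 3·4=12, #6→P2 6·19=114. Service 355; fixed 101; total 456.
Plan B: {P1, P4, P5}: #1→P1 6·6=36, #2→P1 12·4=48, #3→P4 3·19=57, #4→P4 4·23=92, #5→P5 3·4=12, #6→P1 10·19=190. Service 435; fixed 41; total 476.
Difference: |456 − 476| = 20.

Plan A is cheaper by 20.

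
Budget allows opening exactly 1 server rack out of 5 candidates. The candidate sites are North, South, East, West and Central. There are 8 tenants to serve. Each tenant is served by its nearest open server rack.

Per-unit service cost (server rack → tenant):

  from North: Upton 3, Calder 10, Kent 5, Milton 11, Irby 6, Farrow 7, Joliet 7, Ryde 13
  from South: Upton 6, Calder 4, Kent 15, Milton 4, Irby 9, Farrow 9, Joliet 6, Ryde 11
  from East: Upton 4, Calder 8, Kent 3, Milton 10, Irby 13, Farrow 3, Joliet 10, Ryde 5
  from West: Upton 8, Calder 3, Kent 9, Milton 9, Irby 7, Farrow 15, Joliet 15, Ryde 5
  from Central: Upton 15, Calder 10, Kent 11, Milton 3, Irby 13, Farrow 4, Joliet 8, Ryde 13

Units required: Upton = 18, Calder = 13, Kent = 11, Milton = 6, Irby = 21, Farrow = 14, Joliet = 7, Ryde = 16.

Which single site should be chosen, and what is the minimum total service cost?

With exactly 1 open, each tenant uses its cheapest among the chosen.
{East}: Upton→East 4·18=72, Calder→East 8·13=104, Kent→East 3·11=33, Milton→East 10·6=60, Irby→East 13·21=273, Farrow→East 3·14=42, Joliet→East 10·7=70, Ryde→East 5·16=80. Service cost 734.
{North}: service cost 786
{West}: service cost 878
Among all 5 size-1 choices, {East} is lowest.

Choose East only; total service cost 734.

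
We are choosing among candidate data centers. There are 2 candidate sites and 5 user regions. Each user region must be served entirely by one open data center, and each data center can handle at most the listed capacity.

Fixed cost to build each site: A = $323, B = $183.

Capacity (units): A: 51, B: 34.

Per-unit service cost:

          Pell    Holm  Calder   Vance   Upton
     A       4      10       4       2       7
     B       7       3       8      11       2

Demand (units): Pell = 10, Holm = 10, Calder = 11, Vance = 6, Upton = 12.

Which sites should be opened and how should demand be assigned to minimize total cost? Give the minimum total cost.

Minimum total cost: 603

Open {A}: Pell→A 4·10=40, Holm→A 10·10=100, Calder→A 4·11=44, Vance→A 2·6=12, Upton→A 7·12=84.
Loads: A carries 49/51. Service 280; fixed 323; total 603.
Next best feasible plan costs 656.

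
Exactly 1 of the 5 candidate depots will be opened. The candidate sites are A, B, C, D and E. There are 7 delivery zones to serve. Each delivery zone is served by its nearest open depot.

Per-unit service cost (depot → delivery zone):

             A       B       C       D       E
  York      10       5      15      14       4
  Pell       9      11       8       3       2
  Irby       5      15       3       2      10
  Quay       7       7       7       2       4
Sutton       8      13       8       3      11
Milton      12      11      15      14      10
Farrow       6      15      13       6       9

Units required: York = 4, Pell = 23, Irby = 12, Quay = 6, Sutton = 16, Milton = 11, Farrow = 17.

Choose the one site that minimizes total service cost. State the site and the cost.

With exactly 1 open, each delivery zone uses its cheapest among the chosen.
{D}: York→D 14·4=56, Pell→D 3·23=69, Irby→D 2·12=24, Quay→D 2·6=12, Sutton→D 3·16=48, Milton→D 14·11=154, Farrow→D 6·17=102. Service cost 465.
{E}: service cost 645
{A}: service cost 711
Among all 5 size-1 choices, {D} is lowest.

Choose D only; total service cost 465.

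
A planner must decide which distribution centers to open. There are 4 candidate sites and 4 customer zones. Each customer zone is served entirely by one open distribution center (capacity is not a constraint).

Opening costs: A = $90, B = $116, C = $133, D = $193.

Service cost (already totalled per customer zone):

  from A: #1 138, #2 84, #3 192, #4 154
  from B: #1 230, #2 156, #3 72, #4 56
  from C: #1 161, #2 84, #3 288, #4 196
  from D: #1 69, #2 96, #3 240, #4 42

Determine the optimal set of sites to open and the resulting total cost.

Open A and B; minimum total cost 556.

For any fixed open set, each customer zone goes to its cheapest open site; total = fixed + service.
{A, B}: #1→A 138, #2→A 84, #3→B 72, #4→B 56. Service 350; fixed 206; total 556.
{B, D}: #1→D 69, #2→D 96, #3→B 72, #4→D 42. Service 279; fixed 309; total 588.
{B, C}: #1→C 161, #2→C 84, #3→B 72, #4→B 56. Service 373; fixed 249; total 622.
{A, B, C, D}: service 267 + fixed 532 = 799
No other subset beats 556.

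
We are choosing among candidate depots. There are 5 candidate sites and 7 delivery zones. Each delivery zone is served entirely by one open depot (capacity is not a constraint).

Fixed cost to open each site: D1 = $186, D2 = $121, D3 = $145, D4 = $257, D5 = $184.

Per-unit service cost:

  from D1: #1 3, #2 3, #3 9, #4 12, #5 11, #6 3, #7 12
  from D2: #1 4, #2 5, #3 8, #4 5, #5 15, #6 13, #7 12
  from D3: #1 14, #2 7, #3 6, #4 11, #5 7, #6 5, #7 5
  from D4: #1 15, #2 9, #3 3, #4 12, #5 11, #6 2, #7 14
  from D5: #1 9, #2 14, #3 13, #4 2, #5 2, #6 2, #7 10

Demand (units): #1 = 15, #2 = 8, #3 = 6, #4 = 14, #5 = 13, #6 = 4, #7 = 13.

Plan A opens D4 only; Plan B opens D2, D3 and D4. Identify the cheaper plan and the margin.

Plan B is cheaper by 198.

Plan A: {D4}: #1→D4 15·15=225, #2→D4 9·8=72, #3→D4 3·6=18, #4→D4 12·14=168, #5→D4 11·13=143, #6→D4 2·4=8, #7→D4 14·13=182. Service 816; fixed 257; total 1073.
Plan B: {D2, D3, D4}: #1→D2 4·15=60, #2→D2 5·8=40, #3→D4 3·6=18, #4→D2 5·14=70, #5→D3 7·13=91, #6→D4 2·4=8, #7→D3 5·13=65. Service 352; fixed 523; total 875.
Difference: |1073 − 875| = 198.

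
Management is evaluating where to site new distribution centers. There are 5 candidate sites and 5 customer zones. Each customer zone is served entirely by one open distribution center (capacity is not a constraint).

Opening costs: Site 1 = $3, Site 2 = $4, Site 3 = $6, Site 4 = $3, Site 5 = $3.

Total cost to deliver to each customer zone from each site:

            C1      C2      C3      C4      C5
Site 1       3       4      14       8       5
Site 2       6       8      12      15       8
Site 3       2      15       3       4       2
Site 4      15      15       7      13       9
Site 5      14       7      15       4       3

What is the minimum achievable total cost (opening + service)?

Minimum total cost: 24

For any fixed open set, each customer zone goes to its cheapest open site; total = fixed + service.
{Site 1, Site 3}: C1→Site 3 2, C2→Site 1 4, C3→Site 3 3, C4→Site 3 4, C5→Site 3 2. Service 15; fixed 9; total 24.
{Site 1, Site 3, Site 4}: service 15 + fixed 12 = 27
{Site 1, Site 3, Site 5}: C1→Site 3 2, C2→Site 1 4, C3→Site 3 3, C4→Site 3 4, C5→Site 3 2. Service 15; fixed 12; total 27.
{Site 1, Site 2, Site 3, Site 4, Site 5}: service 15 + fixed 19 = 34
No other subset beats 24.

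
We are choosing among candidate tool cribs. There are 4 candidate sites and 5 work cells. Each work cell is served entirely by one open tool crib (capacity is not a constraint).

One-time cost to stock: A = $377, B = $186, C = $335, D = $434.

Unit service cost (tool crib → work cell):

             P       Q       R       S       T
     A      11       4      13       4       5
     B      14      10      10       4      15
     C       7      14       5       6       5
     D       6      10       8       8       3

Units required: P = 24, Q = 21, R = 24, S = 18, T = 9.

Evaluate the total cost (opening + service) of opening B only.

Total cost: 1179

Each work cell is assigned to its cheapest site among the open ones.
{B}: P→B 14·24=336, Q→B 10·21=210, R→B 10·24=240, S→B 4·18=72, T→B 15·9=135. Service 993; fixed 186; total 1179.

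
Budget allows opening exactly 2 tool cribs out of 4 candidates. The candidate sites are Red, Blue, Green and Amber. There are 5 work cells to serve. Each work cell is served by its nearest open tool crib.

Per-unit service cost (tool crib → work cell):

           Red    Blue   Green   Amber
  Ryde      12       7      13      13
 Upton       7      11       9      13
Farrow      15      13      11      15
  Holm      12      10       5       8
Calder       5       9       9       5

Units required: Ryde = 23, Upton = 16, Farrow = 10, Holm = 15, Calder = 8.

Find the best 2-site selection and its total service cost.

With exactly 2 open, each work cell uses its cheapest among the chosen.
{Blue, Green}: Ryde→Blue 7·23=161, Upton→Green 9·16=144, Farrow→Green 11·10=110, Holm→Green 5·15=75, Calder→Blue 9·8=72. Service cost 562.
{Red, Blue}: service cost 593
{Red, Green}: service cost 613
Among all 6 size-2 choices, {Blue, Green} is lowest.

Choose Blue and Green; total service cost 562.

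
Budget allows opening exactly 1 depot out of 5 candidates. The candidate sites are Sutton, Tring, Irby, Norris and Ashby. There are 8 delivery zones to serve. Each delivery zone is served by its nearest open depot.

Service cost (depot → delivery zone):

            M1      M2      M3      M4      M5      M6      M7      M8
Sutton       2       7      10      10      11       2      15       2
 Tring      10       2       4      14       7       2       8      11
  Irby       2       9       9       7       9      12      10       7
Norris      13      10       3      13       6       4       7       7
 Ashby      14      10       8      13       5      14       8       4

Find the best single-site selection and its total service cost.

With exactly 1 open, each delivery zone uses its cheapest among the chosen.
{Tring}: M1→Tring 10, M2→Tring 2, M3→Tring 4, M4→Tring 14, M5→Tring 7, M6→Tring 2, M7→Tring 8, M8→Tring 11. Service cost 58.
{Sutton}: service cost 59
{Norris}: service cost 63
Among all 5 size-1 choices, {Tring} is lowest.

Choose Tring only; total service cost 58.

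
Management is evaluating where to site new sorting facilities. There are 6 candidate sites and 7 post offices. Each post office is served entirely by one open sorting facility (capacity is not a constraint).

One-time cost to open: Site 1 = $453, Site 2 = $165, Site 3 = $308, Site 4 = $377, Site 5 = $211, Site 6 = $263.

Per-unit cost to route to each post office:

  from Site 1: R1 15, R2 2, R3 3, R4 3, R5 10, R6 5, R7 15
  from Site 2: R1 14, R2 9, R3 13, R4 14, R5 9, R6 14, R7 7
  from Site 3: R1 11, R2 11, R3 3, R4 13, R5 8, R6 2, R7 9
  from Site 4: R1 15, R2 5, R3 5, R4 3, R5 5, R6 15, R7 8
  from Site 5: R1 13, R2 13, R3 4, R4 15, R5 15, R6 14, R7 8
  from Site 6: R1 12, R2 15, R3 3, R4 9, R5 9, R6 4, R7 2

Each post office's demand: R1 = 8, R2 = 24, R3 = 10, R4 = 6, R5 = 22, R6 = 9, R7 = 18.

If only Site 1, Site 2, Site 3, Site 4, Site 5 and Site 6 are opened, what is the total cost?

Total cost: 2125

Each post office is assigned to its cheapest site among the open ones.
{Site 1, Site 2, Site 3, Site 4, Site 5, Site 6}: R1→Site 3 11·8=88, R2→Site 1 2·24=48, R3→Site 1 3·10=30, R4→Site 1 3·6=18, R5→Site 4 5·22=110, R6→Site 3 2·9=18, R7→Site 6 2·18=36. Service 348; fixed 1777; total 2125.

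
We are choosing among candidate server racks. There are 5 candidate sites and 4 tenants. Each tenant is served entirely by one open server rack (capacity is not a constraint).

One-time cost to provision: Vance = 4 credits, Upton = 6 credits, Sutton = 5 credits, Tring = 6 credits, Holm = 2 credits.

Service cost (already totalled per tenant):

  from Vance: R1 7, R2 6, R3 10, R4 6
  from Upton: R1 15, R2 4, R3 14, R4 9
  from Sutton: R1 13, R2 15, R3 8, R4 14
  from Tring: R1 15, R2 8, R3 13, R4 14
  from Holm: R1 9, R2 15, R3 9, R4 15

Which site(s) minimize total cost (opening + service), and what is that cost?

Open Vance only; minimum total cost 33.

For any fixed open set, each tenant goes to its cheapest open site; total = fixed + service.
{Vance}: R1→Vance 7, R2→Vance 6, R3→Vance 10, R4→Vance 6. Service 29; fixed 4; total 33.
{Vance, Holm}: service 28 + fixed 6 = 34
{Vance, Sutton}: service 27 + fixed 9 = 36
{Vance, Upton, Sutton, Tring, Holm}: service 25 + fixed 23 = 48
No other subset beats 33.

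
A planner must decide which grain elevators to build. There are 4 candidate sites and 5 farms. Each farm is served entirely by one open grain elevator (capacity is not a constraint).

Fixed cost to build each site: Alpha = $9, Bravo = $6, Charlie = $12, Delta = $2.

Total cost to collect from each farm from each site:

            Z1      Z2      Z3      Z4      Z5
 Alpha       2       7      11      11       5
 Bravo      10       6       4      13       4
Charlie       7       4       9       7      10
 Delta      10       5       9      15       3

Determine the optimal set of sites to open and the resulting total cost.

For any fixed open set, each farm goes to its cheapest open site; total = fixed + service.
{Alpha, Delta}: Z1→Alpha 2, Z2→Delta 5, Z3→Delta 9, Z4→Alpha 11, Z5→Delta 3. Service 30; fixed 11; total 41.
{Alpha, Bravo}: service 27 + fixed 15 = 42
{Alpha, Bravo, Delta}: service 25 + fixed 17 = 42
{Alpha, Bravo, Charlie, Delta}: service 20 + fixed 29 = 49
No other subset beats 41.

Open Alpha and Delta; minimum total cost 41.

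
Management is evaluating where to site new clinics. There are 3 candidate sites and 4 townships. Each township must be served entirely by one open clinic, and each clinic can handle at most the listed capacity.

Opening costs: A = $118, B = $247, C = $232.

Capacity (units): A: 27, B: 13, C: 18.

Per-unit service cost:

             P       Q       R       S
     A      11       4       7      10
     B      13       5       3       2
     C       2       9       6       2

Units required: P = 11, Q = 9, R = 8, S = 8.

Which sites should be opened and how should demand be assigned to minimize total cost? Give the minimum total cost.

Minimum total cost: 544

Open {A, C}: P→C 2·11=22, Q→A 4·9=36, R→A 7·8=56, S→A 10·8=80.
Loads: A carries 25/27, C carries 11/18. Service 194; fixed 350; total 544.
Next best feasible plan costs 571.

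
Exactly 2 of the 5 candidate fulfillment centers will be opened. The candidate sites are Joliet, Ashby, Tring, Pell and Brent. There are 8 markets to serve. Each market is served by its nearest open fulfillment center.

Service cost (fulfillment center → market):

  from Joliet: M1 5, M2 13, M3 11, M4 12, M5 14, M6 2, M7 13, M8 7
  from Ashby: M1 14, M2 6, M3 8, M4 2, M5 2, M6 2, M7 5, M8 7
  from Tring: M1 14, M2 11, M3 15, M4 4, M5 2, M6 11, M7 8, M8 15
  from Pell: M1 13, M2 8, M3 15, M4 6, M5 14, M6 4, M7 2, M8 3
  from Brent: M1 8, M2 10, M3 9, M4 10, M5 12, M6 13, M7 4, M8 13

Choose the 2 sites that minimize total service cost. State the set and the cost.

With exactly 2 open, each market uses its cheapest among the chosen.
{Joliet, Ashby}: M1→Joliet 5, M2→Ashby 6, M3→Ashby 8, M4→Ashby 2, M5→Ashby 2, M6→Joliet 2, M7→Ashby 5, M8→Joliet 7. Service cost 37.
{Ashby, Pell}: service cost 38
{Ashby, Brent}: service cost 39
Among all 10 size-2 choices, {Joliet, Ashby} is lowest.

Choose Joliet and Ashby; total service cost 37.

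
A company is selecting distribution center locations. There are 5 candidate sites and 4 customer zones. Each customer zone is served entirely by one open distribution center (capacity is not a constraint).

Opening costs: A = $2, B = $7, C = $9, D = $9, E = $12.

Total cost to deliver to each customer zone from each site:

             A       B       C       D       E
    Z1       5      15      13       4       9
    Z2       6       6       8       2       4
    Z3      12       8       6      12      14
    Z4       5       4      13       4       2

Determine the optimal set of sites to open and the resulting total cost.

Open A only; minimum total cost 30.

For any fixed open set, each customer zone goes to its cheapest open site; total = fixed + service.
{A}: Z1→A 5, Z2→A 6, Z3→A 12, Z4→A 5. Service 28; fixed 2; total 30.
{D}: service 22 + fixed 9 = 31
{A, B}: Z1→A 5, Z2→A 6, Z3→B 8, Z4→B 4. Service 23; fixed 9; total 32.
{A, B, C, D, E}: Z1→D 4, Z2→D 2, Z3→C 6, Z4→E 2. Service 14; fixed 39; total 53.
No other subset beats 30.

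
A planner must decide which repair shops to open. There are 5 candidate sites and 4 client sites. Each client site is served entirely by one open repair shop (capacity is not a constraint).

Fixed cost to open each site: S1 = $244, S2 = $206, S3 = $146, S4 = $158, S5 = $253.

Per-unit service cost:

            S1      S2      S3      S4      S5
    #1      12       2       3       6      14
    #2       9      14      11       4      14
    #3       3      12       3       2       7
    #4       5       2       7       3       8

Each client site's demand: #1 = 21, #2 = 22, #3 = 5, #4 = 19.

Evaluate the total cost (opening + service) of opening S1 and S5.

Each client site is assigned to its cheapest site among the open ones.
{S1, S5}: #1→S1 12·21=252, #2→S1 9·22=198, #3→S1 3·5=15, #4→S1 5·19=95. Service 560; fixed 497; total 1057.

Total cost: 1057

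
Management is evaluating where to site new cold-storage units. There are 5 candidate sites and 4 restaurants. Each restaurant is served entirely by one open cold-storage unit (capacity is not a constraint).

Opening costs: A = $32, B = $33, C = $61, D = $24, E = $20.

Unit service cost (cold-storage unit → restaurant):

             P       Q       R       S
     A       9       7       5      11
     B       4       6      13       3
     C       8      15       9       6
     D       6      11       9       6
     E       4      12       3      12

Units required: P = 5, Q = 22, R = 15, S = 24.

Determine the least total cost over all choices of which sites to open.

Minimum total cost: 322

For any fixed open set, each restaurant goes to its cheapest open site; total = fixed + service.
{B, E}: P→B 4·5=20, Q→B 6·22=132, R→E 3·15=45, S→B 3·24=72. Service 269; fixed 53; total 322.
{B, D, E}: P→B 4·5=20, Q→B 6·22=132, R→E 3·15=45, S→B 3·24=72. Service 269; fixed 77; total 346.
{A, B, E}: P→B 4·5=20, Q→B 6·22=132, R→E 3·15=45, S→B 3·24=72. Service 269; fixed 85; total 354.
{A, B, C, D, E}: P→B 4·5=20, Q→B 6·22=132, R→E 3·15=45, S→B 3·24=72. Service 269; fixed 170; total 439.
No other subset beats 322.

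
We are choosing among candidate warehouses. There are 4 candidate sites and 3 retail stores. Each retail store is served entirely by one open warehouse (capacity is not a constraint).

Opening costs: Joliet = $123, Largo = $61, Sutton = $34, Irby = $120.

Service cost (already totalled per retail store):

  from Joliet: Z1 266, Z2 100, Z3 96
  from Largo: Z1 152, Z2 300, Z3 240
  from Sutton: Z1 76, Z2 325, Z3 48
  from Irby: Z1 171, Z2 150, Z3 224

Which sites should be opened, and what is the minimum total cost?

For any fixed open set, each retail store goes to its cheapest open site; total = fixed + service.
{Joliet, Sutton}: Z1→Sutton 76, Z2→Joliet 100, Z3→Sutton 48. Service 224; fixed 157; total 381.
{Sutton, Irby}: service 274 + fixed 154 = 428
{Joliet, Largo, Sutton}: service 224 + fixed 218 = 442
{Joliet, Largo, Sutton, Irby}: Z1→Sutton 76, Z2→Joliet 100, Z3→Sutton 48. Service 224; fixed 338; total 562.
(All 15 nonempty subsets were checked; Joliet and Sutton is lowest.)

Open Joliet and Sutton; minimum total cost 381.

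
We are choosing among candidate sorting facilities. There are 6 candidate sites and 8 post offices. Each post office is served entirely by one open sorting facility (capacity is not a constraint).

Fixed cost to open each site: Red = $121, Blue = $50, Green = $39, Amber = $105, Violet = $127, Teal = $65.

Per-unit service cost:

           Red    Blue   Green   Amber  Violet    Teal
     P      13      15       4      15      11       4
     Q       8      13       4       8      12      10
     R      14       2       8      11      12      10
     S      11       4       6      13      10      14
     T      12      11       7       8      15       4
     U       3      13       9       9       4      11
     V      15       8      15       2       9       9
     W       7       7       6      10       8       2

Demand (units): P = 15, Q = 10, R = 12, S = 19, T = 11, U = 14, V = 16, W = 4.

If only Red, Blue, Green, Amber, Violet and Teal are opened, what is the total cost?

Each post office is assigned to its cheapest site among the open ones.
{Red, Blue, Green, Amber, Violet, Teal}: P→Green 4·15=60, Q→Green 4·10=40, R→Blue 2·12=24, S→Blue 4·19=76, T→Teal 4·11=44, U→Red 3·14=42, V→Amber 2·16=32, W→Teal 2·4=8. Service 326; fixed 507; total 833.

Total cost: 833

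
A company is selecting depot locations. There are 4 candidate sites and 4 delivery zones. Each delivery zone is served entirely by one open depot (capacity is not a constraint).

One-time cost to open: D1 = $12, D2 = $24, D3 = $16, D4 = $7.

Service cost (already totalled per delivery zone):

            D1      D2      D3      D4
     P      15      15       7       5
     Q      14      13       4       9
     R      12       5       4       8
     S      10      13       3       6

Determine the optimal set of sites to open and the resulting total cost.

Open D3 only; minimum total cost 34.

For any fixed open set, each delivery zone goes to its cheapest open site; total = fixed + service.
{D3}: P→D3 7, Q→D3 4, R→D3 4, S→D3 3. Service 18; fixed 16; total 34.
{D4}: P→D4 5, Q→D4 9, R→D4 8, S→D4 6. Service 28; fixed 7; total 35.
{D3, D4}: service 16 + fixed 23 = 39
{D1, D2, D3, D4}: service 16 + fixed 59 = 75
(All 15 nonempty subsets were checked; D3 only is lowest.)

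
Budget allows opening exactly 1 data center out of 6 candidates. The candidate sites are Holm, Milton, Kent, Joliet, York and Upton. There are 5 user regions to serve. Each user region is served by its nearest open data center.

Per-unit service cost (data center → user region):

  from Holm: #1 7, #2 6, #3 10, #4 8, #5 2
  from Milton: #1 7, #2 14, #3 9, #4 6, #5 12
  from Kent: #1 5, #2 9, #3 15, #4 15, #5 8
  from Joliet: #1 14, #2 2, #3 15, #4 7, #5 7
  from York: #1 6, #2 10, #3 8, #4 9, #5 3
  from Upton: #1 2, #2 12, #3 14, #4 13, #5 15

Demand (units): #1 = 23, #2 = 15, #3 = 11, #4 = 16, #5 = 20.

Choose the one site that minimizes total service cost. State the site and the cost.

Choose Holm only; total service cost 529.

With exactly 1 open, each user region uses its cheapest among the chosen.
{Holm}: #1→Holm 7·23=161, #2→Holm 6·15=90, #3→Holm 10·11=110, #4→Holm 8·16=128, #5→Holm 2·20=40. Service cost 529.
{York}: service cost 580
{Joliet}: service cost 769
Among all 6 size-1 choices, {Holm} is lowest.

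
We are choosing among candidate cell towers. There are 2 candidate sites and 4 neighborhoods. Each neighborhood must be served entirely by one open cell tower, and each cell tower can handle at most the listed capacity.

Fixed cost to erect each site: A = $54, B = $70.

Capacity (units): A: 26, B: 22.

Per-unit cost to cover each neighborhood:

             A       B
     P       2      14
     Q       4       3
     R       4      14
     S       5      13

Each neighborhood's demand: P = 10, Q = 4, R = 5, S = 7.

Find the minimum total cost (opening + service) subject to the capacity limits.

Minimum total cost: 145

Open {A}: P→A 2·10=20, Q→A 4·4=16, R→A 4·5=20, S→A 5·7=35.
Loads: A carries 26/26. Service 91; fixed 54; total 145.
Next best feasible plan costs 211.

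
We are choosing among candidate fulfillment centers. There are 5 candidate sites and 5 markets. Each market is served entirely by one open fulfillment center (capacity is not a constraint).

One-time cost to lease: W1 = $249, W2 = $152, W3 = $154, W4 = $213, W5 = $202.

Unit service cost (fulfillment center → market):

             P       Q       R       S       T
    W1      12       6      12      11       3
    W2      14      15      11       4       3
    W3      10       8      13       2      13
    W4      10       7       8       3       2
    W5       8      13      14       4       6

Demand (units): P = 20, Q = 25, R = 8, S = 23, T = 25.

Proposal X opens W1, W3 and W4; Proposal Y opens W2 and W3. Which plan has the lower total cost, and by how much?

Proposal Y is cheaper by 211.

Proposal X: {W1, W3, W4}: P→W3 10·20=200, Q→W1 6·25=150, R→W4 8·8=64, S→W3 2·23=46, T→W4 2·25=50. Service 510; fixed 616; total 1126.
Proposal Y: {W2, W3}: P→W3 10·20=200, Q→W3 8·25=200, R→W2 11·8=88, S→W3 2·23=46, T→W2 3·25=75. Service 609; fixed 306; total 915.
Difference: |1126 − 915| = 211.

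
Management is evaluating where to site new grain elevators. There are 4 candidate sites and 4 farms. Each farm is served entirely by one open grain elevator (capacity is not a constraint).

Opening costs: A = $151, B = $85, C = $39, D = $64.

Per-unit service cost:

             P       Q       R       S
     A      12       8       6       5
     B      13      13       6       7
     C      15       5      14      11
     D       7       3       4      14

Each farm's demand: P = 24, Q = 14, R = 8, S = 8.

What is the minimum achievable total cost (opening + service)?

Minimum total cost: 418

For any fixed open set, each farm goes to its cheapest open site; total = fixed + service.
{D}: P→D 7·24=168, Q→D 3·14=42, R→D 4·8=32, S→D 14·8=112. Service 354; fixed 64; total 418.
{C, D}: service 330 + fixed 103 = 433
{B, D}: service 298 + fixed 149 = 447
{A, B, C, D}: service 282 + fixed 339 = 621
No other subset beats 418.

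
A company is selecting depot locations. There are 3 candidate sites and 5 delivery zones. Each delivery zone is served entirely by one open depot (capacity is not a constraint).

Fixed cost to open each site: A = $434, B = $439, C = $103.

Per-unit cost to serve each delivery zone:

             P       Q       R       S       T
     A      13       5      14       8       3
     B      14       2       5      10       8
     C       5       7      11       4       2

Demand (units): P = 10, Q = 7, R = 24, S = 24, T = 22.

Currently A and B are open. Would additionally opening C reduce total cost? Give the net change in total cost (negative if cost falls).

Current service cost with {A, B}: 522.
Adding C: each delivery zone re-picks its cheapest; new service cost 324, saving 198.
Extra fixed cost: 103. Net change = 103 − 198 = -95.
(Totals: 1395 → 1300.)

Yes — net change −95 (cost falls by 95).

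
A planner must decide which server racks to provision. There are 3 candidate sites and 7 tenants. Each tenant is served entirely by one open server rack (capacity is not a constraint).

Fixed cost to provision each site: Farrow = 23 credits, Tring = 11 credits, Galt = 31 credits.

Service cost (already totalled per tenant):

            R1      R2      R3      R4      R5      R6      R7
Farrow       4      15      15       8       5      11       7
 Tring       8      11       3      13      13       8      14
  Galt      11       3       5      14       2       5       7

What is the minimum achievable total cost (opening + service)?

Minimum total cost: 78

For any fixed open set, each tenant goes to its cheapest open site; total = fixed + service.
{Galt}: R1→Galt 11, R2→Galt 3, R3→Galt 5, R4→Galt 14, R5→Galt 2, R6→Galt 5, R7→Galt 7. Service 47; fixed 31; total 78.
{Farrow, Tring}: R1→Farrow 4, R2→Tring 11, R3→Tring 3, R4→Farrow 8, R5→Farrow 5, R6→Tring 8, R7→Farrow 7. Service 46; fixed 34; total 80.
{Tring}: service 70 + fixed 11 = 81
{Farrow, Tring, Galt}: R1→Farrow 4, R2→Galt 3, R3→Tring 3, R4→Farrow 8, R5→Galt 2, R6→Galt 5, R7→Farrow 7. Service 32; fixed 65; total 97.
No other subset beats 78.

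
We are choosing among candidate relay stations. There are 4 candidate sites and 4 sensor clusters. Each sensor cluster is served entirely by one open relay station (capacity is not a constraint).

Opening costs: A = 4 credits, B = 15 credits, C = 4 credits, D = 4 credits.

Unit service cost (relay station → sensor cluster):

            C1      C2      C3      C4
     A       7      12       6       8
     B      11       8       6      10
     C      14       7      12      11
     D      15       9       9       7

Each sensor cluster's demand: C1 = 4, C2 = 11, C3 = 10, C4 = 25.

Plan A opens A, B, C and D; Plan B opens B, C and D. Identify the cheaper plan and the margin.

Plan A is cheaper by 12.

Plan A: {A, B, C, D}: C1→A 7·4=28, C2→C 7·11=77, C3→A 6·10=60, C4→D 7·25=175. Service 340; fixed 27; total 367.
Plan B: {B, C, D}: C1→B 11·4=44, C2→C 7·11=77, C3→B 6·10=60, C4→D 7·25=175. Service 356; fixed 23; total 379.
Difference: |367 − 379| = 12.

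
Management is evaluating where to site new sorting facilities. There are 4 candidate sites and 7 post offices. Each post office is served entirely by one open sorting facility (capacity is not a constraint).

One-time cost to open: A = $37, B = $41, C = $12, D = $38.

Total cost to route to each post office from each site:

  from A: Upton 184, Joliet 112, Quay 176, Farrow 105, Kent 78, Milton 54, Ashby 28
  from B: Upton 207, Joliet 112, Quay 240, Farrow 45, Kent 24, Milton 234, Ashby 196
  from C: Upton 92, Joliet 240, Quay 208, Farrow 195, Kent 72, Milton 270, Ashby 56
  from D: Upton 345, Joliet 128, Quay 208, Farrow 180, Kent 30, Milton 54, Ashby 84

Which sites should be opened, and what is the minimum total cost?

Open A, B and C; minimum total cost 621.

For any fixed open set, each post office goes to its cheapest open site; total = fixed + service.
{A, B, C}: Upton→C 92, Joliet→A 112, Quay→A 176, Farrow→B 45, Kent→B 24, Milton→A 54, Ashby→A 28. Service 531; fixed 90; total 621.
{A, B, C, D}: service 531 + fixed 128 = 659
{B, C, D}: Upton→C 92, Joliet→B 112, Quay→C 208, Farrow→B 45, Kent→B 24, Milton→D 54, Ashby→C 56. Service 591; fixed 91; total 682.
{C}: service 1133 + fixed 12 = 1145
No other subset beats 621.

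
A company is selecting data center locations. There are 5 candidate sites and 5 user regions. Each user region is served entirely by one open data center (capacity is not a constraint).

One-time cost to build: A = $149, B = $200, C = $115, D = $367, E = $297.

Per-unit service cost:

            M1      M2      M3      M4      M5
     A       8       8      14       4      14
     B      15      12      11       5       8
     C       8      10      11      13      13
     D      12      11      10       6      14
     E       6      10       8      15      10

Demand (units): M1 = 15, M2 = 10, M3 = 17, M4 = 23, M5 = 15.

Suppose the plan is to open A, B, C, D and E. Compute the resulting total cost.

Each user region is assigned to its cheapest site among the open ones.
{A, B, C, D, E}: M1→E 6·15=90, M2→A 8·10=80, M3→E 8·17=136, M4→A 4·23=92, M5→B 8·15=120. Service 518; fixed 1128; total 1646.

Total cost: 1646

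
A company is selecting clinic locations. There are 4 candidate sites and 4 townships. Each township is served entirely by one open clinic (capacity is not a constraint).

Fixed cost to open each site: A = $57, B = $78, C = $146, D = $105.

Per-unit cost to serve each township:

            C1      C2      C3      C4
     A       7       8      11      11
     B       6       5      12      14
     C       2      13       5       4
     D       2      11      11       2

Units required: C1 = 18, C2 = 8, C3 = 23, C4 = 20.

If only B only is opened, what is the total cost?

Total cost: 782

Each township is assigned to its cheapest site among the open ones.
{B}: C1→B 6·18=108, C2→B 5·8=40, C3→B 12·23=276, C4→B 14·20=280. Service 704; fixed 78; total 782.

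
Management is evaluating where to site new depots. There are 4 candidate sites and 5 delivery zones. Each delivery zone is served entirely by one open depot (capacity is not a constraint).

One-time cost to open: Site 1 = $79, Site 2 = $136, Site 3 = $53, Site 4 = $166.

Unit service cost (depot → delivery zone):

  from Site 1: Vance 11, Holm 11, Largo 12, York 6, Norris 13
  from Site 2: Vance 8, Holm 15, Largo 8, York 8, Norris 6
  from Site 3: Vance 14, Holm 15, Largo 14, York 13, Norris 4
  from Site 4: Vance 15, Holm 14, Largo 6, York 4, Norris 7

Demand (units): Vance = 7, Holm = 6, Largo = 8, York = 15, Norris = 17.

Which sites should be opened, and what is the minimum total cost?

For any fixed open set, each delivery zone goes to its cheapest open site; total = fixed + service.
{Site 1, Site 3}: Vance→Site 1 11·7=77, Holm→Site 1 11·6=66, Largo→Site 1 12·8=96, York→Site 1 6·15=90, Norris→Site 3 4·17=68. Service 397; fixed 132; total 529.
{Site 2}: service 432 + fixed 136 = 568
{Site 3, Site 4}: Vance→Site 3 14·7=98, Holm→Site 4 14·6=84, Largo→Site 4 6·8=48, York→Site 4 4·15=60, Norris→Site 3 4·17=68. Service 358; fixed 219; total 577.
{Site 1, Site 2, Site 3, Site 4}: service 298 + fixed 434 = 732
No other subset beats 529.

Open Site 1 and Site 3; minimum total cost 529.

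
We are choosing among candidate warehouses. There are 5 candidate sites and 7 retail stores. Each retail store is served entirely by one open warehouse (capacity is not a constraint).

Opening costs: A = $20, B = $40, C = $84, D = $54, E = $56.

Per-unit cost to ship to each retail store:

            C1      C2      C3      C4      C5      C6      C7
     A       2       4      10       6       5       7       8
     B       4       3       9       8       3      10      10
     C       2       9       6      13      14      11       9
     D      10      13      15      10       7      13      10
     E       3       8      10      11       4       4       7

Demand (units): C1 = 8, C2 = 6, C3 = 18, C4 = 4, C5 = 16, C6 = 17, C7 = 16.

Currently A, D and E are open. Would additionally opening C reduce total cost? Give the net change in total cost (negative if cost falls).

Current service cost with {A, D, E}: 488.
Adding C: each retail store re-picks its cheapest; new service cost 416, saving 72.
Extra fixed cost: 84. Net change = 84 − 72 = 12.
(Totals: 618 → 630.)

No — net change +12 (cost rises by 12).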